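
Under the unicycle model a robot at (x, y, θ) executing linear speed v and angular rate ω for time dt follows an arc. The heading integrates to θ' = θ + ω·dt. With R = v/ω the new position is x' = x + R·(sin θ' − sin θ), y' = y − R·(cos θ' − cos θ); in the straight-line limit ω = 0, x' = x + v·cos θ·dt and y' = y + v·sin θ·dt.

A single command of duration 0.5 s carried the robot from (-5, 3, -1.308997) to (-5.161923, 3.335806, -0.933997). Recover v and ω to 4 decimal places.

v = -0.7500, ω = 0.7500

Δθ = -0.933997 − -1.308997 = 0.375000
ω = Δθ/dt = 0.375000/0.5 = 0.7500
R = −Δy/(cos θ' − cos θ) = -1.0000
v = R·ω = -1.0000·0.7500 = -0.7500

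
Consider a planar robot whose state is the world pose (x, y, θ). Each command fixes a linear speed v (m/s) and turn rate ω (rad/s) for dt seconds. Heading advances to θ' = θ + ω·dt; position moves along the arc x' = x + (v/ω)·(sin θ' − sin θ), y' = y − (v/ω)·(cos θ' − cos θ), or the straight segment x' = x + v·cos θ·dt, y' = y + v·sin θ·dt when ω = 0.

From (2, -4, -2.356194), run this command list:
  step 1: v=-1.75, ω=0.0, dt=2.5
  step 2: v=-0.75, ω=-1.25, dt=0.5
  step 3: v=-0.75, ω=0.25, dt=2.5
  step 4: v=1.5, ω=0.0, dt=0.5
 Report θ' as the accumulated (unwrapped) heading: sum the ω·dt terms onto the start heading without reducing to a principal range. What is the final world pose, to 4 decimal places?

(6.5339, -0.4285, -2.3562)

step 1: θ'=-2.3562 (straight) → pose (5.0936, -0.9064, -2.3562)
step 2: θ'=-2.9812 (R=0.6000) → pose (5.4220, -0.7384, -2.9812)
step 3: θ'=-2.3562 (R=-3.0000) → pose (7.0642, 0.1018, -2.3562)
step 4: θ'=-2.3562 (straight) → pose (6.5339, -0.4285, -2.3562)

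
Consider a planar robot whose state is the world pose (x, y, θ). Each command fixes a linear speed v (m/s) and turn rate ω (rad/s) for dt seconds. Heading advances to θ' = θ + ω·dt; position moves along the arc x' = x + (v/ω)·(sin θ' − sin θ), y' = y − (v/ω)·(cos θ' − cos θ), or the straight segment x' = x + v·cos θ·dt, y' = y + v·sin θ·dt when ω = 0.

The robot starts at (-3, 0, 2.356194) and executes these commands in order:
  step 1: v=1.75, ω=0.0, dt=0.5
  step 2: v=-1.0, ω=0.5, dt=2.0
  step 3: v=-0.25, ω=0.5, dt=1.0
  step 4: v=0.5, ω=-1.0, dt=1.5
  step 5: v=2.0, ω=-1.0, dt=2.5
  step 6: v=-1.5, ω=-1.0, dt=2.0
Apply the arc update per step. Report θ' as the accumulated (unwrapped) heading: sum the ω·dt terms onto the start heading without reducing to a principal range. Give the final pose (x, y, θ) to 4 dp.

(-1.5832, 5.9051, -2.1438)

step 1: θ'=2.3562 (straight) → pose (-3.6187, 0.6187, 2.3562)
step 2: θ'=3.3562 (R=-2.0000) → pose (-1.7786, 0.0788, 3.3562)
step 3: θ'=3.8562 (R=-0.5000) → pose (-1.5574, 0.1897, 3.8562)
step 4: θ'=2.3562 (R=-0.5000) → pose (-2.2386, 0.2138, 2.3562)
step 5: θ'=-0.1438 (R=-2.0000) → pose (-0.5378, 3.6074, -0.1438)
step 6: θ'=-2.1438 (R=1.5000) → pose (-1.5832, 5.9051, -2.1438)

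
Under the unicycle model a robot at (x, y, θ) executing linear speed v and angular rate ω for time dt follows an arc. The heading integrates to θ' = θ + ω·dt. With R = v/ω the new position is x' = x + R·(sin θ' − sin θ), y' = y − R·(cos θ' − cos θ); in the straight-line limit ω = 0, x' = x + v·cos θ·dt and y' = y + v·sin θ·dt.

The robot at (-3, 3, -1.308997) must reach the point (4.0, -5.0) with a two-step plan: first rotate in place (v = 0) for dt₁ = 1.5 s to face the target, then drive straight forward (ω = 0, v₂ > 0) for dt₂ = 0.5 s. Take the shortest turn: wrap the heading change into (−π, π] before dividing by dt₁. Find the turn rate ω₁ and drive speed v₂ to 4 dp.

heading to target = atan2(-5−3, 4−-3) = -0.8520
Δθ = wrap(-0.8520 − -1.3090) = 0.4570; ω₁ = Δθ/dt₁ = 0.3047
distance = √((4−-3)² + (-5−3)²) = 10.6301; v₂ = distance/dt₂ = 21.2603

ω₁ = 0.3047, v₂ = 21.2603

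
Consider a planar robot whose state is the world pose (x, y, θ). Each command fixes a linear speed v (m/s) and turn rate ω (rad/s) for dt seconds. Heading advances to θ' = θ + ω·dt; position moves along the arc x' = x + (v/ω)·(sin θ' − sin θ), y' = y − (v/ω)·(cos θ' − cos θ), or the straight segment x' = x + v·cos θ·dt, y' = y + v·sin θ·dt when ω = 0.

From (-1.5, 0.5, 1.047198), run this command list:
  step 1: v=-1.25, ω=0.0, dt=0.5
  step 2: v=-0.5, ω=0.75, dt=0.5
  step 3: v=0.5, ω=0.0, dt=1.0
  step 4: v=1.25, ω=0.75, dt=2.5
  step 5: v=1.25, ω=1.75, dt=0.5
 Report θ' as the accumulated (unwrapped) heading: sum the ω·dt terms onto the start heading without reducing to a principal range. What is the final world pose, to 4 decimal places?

(-4.2289, 1.7736, 4.1722)

step 1: θ'=1.0472 (straight) → pose (-1.8125, -0.0413, 1.0472)
step 2: θ'=1.4222 (R=-0.6667) → pose (-1.8945, -0.2759, 1.4222)
step 3: θ'=1.4222 (straight) → pose (-1.8204, 0.2186, 1.4222)
step 4: θ'=3.2972 (R=1.6667) → pose (-3.7270, 2.1119, 3.2972)
step 5: θ'=4.1722 (R=0.7143) → pose (-4.2289, 1.7736, 4.1722)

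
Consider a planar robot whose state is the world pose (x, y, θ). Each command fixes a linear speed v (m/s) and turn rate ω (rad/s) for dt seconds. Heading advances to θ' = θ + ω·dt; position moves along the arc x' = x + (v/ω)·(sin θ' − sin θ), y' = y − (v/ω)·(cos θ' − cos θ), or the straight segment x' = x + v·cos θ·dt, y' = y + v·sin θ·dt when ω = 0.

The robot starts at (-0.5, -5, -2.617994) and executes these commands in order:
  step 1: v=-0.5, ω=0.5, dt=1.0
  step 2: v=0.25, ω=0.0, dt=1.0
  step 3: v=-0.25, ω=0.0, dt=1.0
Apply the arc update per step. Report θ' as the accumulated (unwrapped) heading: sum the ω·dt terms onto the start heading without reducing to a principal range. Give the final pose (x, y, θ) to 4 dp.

(-0.1460, -4.6543, -2.1180)

step 1: θ'=-2.1180 (R=-1.0000) → pose (-0.1460, -4.6543, -2.1180)
step 2: θ'=-2.1180 (straight) → pose (-0.2761, -4.8678, -2.1180)
step 3: θ'=-2.1180 (straight) → pose (-0.1460, -4.6543, -2.1180)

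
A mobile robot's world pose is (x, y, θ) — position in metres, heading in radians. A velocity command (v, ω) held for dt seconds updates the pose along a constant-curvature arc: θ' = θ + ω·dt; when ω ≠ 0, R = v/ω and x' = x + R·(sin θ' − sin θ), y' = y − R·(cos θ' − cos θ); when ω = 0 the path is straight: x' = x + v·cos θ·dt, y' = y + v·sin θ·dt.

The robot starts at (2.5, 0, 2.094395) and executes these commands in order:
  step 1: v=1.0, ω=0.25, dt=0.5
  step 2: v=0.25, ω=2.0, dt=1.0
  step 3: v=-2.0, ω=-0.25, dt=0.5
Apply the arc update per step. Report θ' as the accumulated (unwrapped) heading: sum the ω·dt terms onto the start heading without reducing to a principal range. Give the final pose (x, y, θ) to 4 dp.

(2.5409, 1.2490, 4.0944)

step 1: θ'=2.2194 (R=4.0000) → pose (2.2236, 0.4163, 2.2194)
step 2: θ'=4.2194 (R=0.1250) → pose (2.0139, 0.3999, 4.2194)
step 3: θ'=4.0944 (R=8.0000) → pose (2.5409, 1.2490, 4.0944)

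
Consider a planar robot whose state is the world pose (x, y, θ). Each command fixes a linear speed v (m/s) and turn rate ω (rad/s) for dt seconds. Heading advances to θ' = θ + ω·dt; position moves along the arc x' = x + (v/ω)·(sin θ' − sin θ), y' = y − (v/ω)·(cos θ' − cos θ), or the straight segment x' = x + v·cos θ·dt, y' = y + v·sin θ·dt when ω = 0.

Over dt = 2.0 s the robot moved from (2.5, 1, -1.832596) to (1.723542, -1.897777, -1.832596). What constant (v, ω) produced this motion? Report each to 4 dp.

Δθ = -1.832596 − -1.832596 = 0.000000
ω = Δθ/dt = 0.000000/2.0 = 0.0000
ω = 0 → v = (Δx·cos θ + Δy·sin θ)/dt = 1.5000

v = 1.5000, ω = 0.0000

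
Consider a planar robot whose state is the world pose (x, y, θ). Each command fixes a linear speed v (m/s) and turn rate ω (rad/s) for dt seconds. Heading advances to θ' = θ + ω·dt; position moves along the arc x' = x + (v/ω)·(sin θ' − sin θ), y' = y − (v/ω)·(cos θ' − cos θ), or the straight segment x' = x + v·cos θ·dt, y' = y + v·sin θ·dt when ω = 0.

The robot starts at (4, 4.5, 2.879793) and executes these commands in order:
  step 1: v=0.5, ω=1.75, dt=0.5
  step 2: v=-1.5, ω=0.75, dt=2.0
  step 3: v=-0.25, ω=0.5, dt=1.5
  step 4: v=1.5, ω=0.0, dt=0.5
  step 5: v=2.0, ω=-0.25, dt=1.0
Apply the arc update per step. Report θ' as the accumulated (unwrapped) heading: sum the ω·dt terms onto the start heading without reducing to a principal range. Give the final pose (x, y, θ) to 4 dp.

(6.5886, 6.3592, 5.7548)

step 1: θ'=3.7548 (R=0.2857) → pose (3.7616, 4.4577, 3.7548)
step 2: θ'=5.2548 (R=-2.0000) → pose (4.3236, 7.1257, 5.2548)
step 3: θ'=6.0048 (R=-0.5000) → pose (4.0328, 7.3483, 6.0048)
step 4: θ'=6.0048 (straight) → pose (4.7539, 7.1422, 6.0048)
step 5: θ'=5.7548 (R=-8.0000) → pose (6.5886, 6.3592, 5.7548)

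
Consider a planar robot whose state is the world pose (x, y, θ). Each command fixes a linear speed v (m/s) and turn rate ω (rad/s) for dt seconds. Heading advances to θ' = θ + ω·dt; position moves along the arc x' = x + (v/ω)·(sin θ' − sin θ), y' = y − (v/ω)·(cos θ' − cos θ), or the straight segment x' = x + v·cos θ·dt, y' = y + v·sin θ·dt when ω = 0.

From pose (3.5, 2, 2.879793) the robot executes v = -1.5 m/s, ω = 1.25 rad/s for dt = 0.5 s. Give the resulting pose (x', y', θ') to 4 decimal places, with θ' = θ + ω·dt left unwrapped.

θ' = 2.8798 + 1.25·0.5 = 3.5048
R = v/ω = -1.5/1.25 = -1.2000
x' = 3.5 + -1.2000·(sin 3.5048 − sin 2.8798) = 4.2369
y' = 2 − -1.2000·(cos 3.5048 − cos 2.8798) = 2.0374

(4.2369, 2.0374, 3.5048)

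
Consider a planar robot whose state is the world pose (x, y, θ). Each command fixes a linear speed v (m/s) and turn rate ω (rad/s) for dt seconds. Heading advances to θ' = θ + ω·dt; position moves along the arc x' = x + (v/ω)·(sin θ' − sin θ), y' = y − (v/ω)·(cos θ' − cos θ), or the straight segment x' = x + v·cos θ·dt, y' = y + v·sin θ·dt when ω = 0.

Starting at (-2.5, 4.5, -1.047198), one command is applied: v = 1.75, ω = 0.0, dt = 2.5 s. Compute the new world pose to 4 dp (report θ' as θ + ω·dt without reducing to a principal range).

θ' = -1.0472 + 0.0·2.5 = -1.0472
ω = 0 → straight: x' = -2.5 + 1.75·cos(-1.0472)·2.5 = -0.3125
y' = 4.5 + 1.75·sin(-1.0472)·2.5 = 0.7111

(-0.3125, 0.7111, -1.0472)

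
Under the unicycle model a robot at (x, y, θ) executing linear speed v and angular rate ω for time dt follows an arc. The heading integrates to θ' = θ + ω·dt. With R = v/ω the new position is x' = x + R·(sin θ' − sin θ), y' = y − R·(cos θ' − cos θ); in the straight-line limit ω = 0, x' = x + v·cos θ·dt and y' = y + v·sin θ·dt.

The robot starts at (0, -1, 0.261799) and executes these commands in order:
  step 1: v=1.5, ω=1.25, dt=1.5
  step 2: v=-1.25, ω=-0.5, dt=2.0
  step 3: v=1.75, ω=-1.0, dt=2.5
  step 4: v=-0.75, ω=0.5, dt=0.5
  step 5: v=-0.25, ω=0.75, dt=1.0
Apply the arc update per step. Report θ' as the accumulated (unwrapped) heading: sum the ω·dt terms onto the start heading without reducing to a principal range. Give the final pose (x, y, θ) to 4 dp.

(3.8578, -1.4466, -0.3632)

step 1: θ'=2.1368 (R=1.2000) → pose (0.7023, 0.8026, 2.1368)
step 2: θ'=1.1368 (R=2.5000) → pose (0.8604, -1.5893, 1.1368)
step 3: θ'=-1.3632 (R=-1.7500) → pose (4.1606, -1.9645, -1.3632)
step 4: θ'=-1.1132 (R=-1.5000) → pose (4.0385, -1.6109, -1.1132)
step 5: θ'=-0.3632 (R=-0.3333) → pose (3.8578, -1.4466, -0.3632)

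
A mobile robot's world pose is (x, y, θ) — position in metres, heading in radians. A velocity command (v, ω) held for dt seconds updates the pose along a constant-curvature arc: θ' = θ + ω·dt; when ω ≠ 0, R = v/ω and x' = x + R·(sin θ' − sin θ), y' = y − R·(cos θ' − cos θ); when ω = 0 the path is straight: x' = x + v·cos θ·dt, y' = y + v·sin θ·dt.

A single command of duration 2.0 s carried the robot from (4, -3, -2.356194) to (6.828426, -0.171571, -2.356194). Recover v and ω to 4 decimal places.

v = -2.0000, ω = 0.0000

Δθ = -2.356194 − -2.356194 = 0.000000
ω = Δθ/dt = 0.000000/2.0 = 0.0000
ω = 0 → v = (Δx·cos θ + Δy·sin θ)/dt = -2.0000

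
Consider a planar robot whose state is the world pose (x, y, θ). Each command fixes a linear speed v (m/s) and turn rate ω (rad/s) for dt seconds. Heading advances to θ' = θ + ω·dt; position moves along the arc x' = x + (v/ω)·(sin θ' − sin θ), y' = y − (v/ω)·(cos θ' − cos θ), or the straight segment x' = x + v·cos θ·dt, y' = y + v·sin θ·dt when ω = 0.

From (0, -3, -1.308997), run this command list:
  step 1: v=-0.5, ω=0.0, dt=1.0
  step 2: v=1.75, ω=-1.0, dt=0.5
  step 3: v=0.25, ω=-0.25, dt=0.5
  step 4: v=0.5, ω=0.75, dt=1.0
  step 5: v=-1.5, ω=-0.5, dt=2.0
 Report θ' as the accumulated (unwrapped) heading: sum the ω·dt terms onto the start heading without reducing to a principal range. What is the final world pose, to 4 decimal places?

step 1: θ'=-1.3090 (straight) → pose (-0.1294, -2.5170, -1.3090)
step 2: θ'=-1.8090 (R=-1.7500) → pose (-0.1192, -3.3829, -1.8090)
step 3: θ'=-1.9340 (R=-1.0000) → pose (-0.1562, -3.5022, -1.9340)
step 4: θ'=-1.1840 (R=0.6667) → pose (-0.1504, -3.9905, -1.1840)
step 5: θ'=-2.1840 (R=3.0000) → pose (0.1745, -1.1324, -2.1840)

(0.1745, -1.1324, -2.1840)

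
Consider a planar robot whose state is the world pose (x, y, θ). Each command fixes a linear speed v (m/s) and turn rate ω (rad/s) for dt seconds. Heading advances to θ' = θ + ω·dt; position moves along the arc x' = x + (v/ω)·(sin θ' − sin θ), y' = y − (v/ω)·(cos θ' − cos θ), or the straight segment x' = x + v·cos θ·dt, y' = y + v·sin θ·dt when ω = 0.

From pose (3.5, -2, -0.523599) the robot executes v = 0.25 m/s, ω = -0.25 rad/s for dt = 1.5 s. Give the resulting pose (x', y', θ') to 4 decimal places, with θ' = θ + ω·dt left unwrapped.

θ' = -0.5236 + -0.25·1.5 = -0.8986
R = v/ω = 0.25/-0.25 = -1.0000
x' = 3.5 + -1.0000·(sin -0.8986 − sin -0.5236) = 3.7825
y' = -2 − -1.0000·(cos -0.8986 − cos -0.5236) = -2.2433

(3.7825, -2.2433, -0.8986)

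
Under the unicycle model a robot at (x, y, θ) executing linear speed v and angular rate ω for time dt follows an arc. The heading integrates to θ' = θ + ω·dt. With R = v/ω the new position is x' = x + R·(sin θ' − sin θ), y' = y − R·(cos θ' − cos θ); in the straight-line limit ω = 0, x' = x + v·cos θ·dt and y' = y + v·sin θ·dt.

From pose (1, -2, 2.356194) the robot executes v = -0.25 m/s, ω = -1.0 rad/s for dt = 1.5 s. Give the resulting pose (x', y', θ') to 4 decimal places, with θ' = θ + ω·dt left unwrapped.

θ' = 2.3562 + -1.0·1.5 = 0.8562
R = v/ω = -0.25/-1.0 = 0.2500
x' = 1 + 0.2500·(sin 0.8562 − sin 2.3562) = 1.0121
y' = -2 − 0.2500·(cos 0.8562 − cos 2.3562) = -2.3406

(1.0121, -2.3406, 0.8562)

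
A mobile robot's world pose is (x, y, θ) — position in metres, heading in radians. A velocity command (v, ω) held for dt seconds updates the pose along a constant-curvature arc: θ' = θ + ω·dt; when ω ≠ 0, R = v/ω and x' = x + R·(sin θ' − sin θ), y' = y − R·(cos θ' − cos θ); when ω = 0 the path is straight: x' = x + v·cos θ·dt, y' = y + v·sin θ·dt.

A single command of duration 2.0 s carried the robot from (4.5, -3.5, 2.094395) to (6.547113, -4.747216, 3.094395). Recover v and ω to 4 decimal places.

Δθ = 3.094395 − 2.094395 = 1.000000
ω = Δθ/dt = 1.000000/2.0 = 0.5000
R = Δx/(sin θ' − sin θ) = -2.5000
v = R·ω = -2.5000·0.5000 = -1.2500

v = -1.2500, ω = 0.5000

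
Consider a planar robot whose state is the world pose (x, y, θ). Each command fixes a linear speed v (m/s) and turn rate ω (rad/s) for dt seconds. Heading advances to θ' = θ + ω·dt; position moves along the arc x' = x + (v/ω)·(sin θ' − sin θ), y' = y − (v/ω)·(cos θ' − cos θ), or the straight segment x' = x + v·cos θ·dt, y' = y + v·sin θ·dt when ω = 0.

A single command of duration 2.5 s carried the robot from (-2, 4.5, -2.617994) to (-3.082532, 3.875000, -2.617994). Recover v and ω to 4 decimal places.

Δθ = -2.617994 − -2.617994 = 0.000000
ω = Δθ/dt = 0.000000/2.5 = 0.0000
ω = 0 → v = (Δx·cos θ + Δy·sin θ)/dt = 0.5000

v = 0.5000, ω = 0.0000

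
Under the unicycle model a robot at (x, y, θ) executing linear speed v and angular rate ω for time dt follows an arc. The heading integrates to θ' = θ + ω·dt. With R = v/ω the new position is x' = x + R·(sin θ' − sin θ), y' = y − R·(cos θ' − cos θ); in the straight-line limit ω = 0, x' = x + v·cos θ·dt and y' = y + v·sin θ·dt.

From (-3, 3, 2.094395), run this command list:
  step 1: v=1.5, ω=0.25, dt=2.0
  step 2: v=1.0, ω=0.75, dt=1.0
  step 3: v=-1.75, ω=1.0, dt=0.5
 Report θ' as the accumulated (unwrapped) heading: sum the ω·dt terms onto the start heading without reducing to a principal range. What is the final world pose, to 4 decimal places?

(-5.2580, 5.6701, 3.8444)

step 1: θ'=2.5944 (R=6.0000) → pose (-5.0744, 5.1239, 2.5944)
step 2: θ'=3.3444 (R=1.3333) → pose (-6.0367, 5.2913, 3.3444)
step 3: θ'=3.8444 (R=-1.7500) → pose (-5.2580, 5.6701, 3.8444)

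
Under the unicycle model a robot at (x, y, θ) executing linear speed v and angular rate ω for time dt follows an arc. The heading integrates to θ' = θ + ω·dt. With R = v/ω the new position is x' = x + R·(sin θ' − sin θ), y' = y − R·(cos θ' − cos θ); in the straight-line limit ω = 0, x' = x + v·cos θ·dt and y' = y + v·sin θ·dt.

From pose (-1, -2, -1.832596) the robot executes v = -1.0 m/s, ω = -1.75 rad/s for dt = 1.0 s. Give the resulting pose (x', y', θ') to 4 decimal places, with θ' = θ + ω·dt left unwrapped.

(-0.2041, -1.6311, -3.5826)

θ' = -1.8326 + -1.75·1.0 = -3.5826
R = v/ω = -1.0/-1.75 = 0.5714
x' = -1 + 0.5714·(sin -3.5826 − sin -1.8326) = -0.2041
y' = -2 − 0.5714·(cos -3.5826 − cos -1.8326) = -1.6311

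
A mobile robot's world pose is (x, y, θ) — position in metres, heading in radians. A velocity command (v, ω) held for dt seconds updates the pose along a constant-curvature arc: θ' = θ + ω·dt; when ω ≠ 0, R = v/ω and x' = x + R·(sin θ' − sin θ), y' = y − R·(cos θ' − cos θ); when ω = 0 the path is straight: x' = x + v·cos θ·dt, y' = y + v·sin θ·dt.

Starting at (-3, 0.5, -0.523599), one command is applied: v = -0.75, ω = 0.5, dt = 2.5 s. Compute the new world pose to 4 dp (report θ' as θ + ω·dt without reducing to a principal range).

(-4.7463, 0.3223, 0.7264)

θ' = -0.5236 + 0.5·2.5 = 0.7264
R = v/ω = -0.75/0.5 = -1.5000
x' = -3 + -1.5000·(sin 0.7264 − sin -0.5236) = -4.7463
y' = 0.5 − -1.5000·(cos 0.7264 − cos -0.5236) = 0.3223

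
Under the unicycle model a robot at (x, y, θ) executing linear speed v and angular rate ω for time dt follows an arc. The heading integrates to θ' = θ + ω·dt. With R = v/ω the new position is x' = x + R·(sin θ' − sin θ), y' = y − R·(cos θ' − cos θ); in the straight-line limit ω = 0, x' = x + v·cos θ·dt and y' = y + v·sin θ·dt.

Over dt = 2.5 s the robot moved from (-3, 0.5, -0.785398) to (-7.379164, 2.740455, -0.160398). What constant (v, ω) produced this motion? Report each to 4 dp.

Δθ = -0.160398 − -0.785398 = 0.625000
ω = Δθ/dt = 0.625000/2.5 = 0.2500
R = Δx/(sin θ' − sin θ) = -8.0000
v = R·ω = -8.0000·0.2500 = -2.0000

v = -2.0000, ω = 0.2500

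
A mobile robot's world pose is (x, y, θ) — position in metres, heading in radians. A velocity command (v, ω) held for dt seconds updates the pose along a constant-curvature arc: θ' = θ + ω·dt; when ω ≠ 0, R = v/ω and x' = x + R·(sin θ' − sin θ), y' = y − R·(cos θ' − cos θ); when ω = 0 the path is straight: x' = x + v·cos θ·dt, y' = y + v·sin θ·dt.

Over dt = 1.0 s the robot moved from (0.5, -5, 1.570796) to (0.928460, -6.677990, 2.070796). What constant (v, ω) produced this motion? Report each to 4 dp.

Δθ = 2.070796 − 1.570796 = 0.500000
ω = Δθ/dt = 0.500000/1.0 = 0.5000
R = −Δy/(cos θ' − cos θ) = -3.5000
v = R·ω = -3.5000·0.5000 = -1.7500

v = -1.7500, ω = 0.5000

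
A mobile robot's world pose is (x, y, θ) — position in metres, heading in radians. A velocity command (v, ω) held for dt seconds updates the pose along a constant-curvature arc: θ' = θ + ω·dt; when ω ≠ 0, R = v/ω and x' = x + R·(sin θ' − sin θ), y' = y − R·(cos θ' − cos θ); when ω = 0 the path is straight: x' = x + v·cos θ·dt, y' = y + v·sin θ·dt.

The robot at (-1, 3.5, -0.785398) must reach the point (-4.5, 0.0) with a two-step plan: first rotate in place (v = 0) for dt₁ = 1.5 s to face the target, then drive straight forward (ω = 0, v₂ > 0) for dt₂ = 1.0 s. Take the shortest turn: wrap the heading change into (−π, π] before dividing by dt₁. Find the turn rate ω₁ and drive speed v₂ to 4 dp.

heading to target = atan2(0−3.5, -4.5−-1) = -2.3562
Δθ = wrap(-2.3562 − -0.7854) = -1.5708; ω₁ = Δθ/dt₁ = -1.0472
distance = √((-4.5−-1)² + (0−3.5)²) = 4.9497; v₂ = distance/dt₂ = 4.9497

ω₁ = -1.0472, v₂ = 4.9497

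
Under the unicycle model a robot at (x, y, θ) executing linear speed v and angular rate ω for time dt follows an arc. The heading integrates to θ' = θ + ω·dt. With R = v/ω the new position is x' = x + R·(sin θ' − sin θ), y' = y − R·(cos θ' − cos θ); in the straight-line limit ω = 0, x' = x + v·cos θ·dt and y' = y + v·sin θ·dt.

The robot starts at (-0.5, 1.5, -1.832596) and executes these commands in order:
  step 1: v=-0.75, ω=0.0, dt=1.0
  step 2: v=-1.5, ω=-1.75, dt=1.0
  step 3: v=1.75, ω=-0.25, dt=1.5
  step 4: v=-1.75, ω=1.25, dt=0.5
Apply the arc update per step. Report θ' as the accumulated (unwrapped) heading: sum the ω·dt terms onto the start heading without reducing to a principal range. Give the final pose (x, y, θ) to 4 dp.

(-0.4690, 3.8967, -3.3326)

step 1: θ'=-1.8326 (straight) → pose (-0.3059, 2.2244, -1.8326)
step 2: θ'=-3.5826 (R=0.8571) → pose (0.8879, 2.7777, -3.5826)
step 3: θ'=-3.9576 (R=-7.0000) → pose (-1.2230, 4.3120, -3.9576)
step 4: θ'=-3.3326 (R=-1.4000) → pose (-0.4690, 3.8967, -3.3326)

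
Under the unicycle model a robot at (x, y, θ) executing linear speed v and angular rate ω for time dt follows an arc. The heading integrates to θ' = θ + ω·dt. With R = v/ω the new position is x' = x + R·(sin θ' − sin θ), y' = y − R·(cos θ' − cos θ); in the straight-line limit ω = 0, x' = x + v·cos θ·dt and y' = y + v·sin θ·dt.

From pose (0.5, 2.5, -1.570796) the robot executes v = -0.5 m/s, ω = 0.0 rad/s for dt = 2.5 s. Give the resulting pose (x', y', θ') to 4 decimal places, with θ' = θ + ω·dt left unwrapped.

(0.5000, 3.7500, -1.5708)

θ' = -1.5708 + 0.0·2.5 = -1.5708
ω = 0 → straight: x' = 0.5 + -0.5·cos(-1.5708)·2.5 = 0.5000
y' = 2.5 + -0.5·sin(-1.5708)·2.5 = 3.7500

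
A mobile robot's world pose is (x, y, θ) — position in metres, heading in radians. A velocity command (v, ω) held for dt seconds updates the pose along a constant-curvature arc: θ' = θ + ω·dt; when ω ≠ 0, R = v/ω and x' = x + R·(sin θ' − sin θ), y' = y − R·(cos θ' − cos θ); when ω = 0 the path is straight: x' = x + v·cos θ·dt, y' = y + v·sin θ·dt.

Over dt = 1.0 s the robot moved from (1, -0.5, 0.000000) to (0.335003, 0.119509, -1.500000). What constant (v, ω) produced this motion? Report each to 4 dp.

Δθ = -1.500000 − 0.000000 = -1.500000
ω = Δθ/dt = -1.500000/1.0 = -1.5000
R = Δx/(sin θ' − sin θ) = 0.6667
v = R·ω = 0.6667·-1.5000 = -1.0000

v = -1.0000, ω = -1.5000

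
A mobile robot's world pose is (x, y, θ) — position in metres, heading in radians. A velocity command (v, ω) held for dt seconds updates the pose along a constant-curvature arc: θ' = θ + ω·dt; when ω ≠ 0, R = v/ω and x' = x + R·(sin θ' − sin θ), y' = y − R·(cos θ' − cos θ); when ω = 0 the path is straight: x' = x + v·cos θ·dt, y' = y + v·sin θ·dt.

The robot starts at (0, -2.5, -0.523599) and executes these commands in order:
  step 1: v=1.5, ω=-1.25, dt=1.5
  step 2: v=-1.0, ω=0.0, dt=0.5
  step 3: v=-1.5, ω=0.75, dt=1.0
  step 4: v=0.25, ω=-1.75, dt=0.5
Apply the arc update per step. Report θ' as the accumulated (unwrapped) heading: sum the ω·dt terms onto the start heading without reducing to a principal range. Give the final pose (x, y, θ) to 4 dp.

(1.1613, -2.8726, -2.5236)

step 1: θ'=-2.3986 (R=-1.2000) → pose (0.2118, -4.4230, -2.3986)
step 2: θ'=-2.3986 (straight) → pose (0.5800, -4.0847, -2.3986)
step 3: θ'=-1.6486 (R=-2.0000) → pose (1.2210, -2.7673, -1.6486)
step 4: θ'=-2.5236 (R=-0.1429) → pose (1.1613, -2.8726, -2.5236)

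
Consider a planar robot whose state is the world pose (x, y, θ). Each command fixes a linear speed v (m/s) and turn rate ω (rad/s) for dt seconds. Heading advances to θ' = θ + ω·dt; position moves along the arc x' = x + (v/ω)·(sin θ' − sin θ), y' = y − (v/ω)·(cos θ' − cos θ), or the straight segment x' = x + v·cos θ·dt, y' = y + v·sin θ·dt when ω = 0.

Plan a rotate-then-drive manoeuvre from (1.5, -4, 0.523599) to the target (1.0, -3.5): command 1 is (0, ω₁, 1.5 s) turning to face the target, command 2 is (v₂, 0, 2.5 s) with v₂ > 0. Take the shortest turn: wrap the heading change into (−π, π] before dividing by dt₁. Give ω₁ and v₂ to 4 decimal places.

ω₁ = 1.2217, v₂ = 0.2828

heading to target = atan2(-3.5−-4, 1−1.5) = 2.3562
Δθ = wrap(2.3562 − 0.5236) = 1.8326; ω₁ = Δθ/dt₁ = 1.2217
distance = √((1−1.5)² + (-3.5−-4)²) = 0.7071; v₂ = distance/dt₂ = 0.2828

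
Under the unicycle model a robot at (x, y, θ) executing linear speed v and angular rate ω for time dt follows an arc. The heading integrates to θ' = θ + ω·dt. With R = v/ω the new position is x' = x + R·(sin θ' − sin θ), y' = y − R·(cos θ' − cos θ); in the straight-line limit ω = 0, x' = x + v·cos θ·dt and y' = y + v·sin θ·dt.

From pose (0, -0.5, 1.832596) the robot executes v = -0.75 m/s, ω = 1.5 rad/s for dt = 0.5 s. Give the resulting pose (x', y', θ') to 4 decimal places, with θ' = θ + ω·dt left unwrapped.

θ' = 1.8326 + 1.5·0.5 = 2.5826
R = v/ω = -0.75/1.5 = -0.5000
x' = 0 + -0.5000·(sin 2.5826 − sin 1.8326) = 0.2178
y' = -0.5 − -0.5000·(cos 2.5826 − cos 1.8326) = -0.7945

(0.2178, -0.7945, 2.5826)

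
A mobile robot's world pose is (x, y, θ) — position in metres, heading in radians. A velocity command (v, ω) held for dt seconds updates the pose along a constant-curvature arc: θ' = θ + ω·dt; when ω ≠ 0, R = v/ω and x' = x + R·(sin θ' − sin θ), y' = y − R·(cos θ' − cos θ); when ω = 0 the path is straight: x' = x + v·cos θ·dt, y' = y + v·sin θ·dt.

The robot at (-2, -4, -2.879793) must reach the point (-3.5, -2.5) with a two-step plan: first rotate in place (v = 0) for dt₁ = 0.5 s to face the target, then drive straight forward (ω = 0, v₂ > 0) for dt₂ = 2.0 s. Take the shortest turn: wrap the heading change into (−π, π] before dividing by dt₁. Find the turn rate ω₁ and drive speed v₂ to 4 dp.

heading to target = atan2(-2.5−-4, -3.5−-2) = 2.3562
Δθ = wrap(2.3562 − -2.8798) = -1.0472; ω₁ = Δθ/dt₁ = -2.0944
distance = √((-3.5−-2)² + (-2.5−-4)²) = 2.1213; v₂ = distance/dt₂ = 1.0607

ω₁ = -2.0944, v₂ = 1.0607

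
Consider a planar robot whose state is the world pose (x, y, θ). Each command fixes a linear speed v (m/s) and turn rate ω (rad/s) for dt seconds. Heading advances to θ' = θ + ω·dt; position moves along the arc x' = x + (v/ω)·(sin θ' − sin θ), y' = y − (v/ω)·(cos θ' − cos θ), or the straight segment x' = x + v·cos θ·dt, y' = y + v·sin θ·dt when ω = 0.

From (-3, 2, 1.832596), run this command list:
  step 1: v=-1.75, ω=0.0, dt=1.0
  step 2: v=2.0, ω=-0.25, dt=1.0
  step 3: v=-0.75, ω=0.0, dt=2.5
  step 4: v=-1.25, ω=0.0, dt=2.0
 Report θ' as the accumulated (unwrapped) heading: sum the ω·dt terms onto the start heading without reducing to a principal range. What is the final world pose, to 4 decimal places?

(-2.7675, -2.0889, 1.5826)

step 1: θ'=1.8326 (straight) → pose (-2.5471, 0.3096, 1.8326)
step 2: θ'=1.5826 (R=-8.0000) → pose (-2.8191, 2.2858, 1.5826)
step 3: θ'=1.5826 (straight) → pose (-2.7970, 0.4109, 1.5826)
step 4: θ'=1.5826 (straight) → pose (-2.7675, -2.0889, 1.5826)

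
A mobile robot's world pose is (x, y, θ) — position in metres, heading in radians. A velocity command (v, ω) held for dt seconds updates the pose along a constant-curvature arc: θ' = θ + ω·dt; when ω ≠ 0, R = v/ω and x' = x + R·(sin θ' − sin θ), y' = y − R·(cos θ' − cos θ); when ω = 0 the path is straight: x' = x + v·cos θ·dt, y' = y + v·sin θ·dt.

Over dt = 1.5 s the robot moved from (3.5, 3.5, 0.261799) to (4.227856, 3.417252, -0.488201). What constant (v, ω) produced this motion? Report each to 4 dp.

v = 0.5000, ω = -0.5000

Δθ = -0.488201 − 0.261799 = -0.750000
ω = Δθ/dt = -0.750000/1.5 = -0.5000
R = Δx/(sin θ' − sin θ) = -1.0000
v = R·ω = -1.0000·-0.5000 = 0.5000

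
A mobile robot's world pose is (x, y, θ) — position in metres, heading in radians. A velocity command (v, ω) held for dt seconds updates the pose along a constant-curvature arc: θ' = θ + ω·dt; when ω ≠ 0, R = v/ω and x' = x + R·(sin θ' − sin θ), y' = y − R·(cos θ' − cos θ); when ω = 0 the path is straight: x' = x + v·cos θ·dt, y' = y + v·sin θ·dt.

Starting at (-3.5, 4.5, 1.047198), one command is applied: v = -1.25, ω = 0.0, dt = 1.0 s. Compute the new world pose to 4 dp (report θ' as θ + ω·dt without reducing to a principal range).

(-4.1250, 3.4175, 1.0472)

θ' = 1.0472 + 0.0·1.0 = 1.0472
ω = 0 → straight: x' = -3.5 + -1.25·cos(1.0472)·1.0 = -4.1250
y' = 4.5 + -1.25·sin(1.0472)·1.0 = 3.4175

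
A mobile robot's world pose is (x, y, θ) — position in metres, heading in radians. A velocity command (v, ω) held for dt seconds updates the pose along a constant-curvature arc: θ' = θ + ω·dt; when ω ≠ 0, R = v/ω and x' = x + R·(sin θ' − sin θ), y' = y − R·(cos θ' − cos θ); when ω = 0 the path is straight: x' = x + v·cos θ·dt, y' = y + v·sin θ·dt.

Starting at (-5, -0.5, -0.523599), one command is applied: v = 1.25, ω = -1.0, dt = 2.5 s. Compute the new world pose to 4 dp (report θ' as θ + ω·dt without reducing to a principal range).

θ' = -0.5236 + -1.0·2.5 = -3.0236
R = v/ω = 1.25/-1.0 = -1.2500
x' = -5 + -1.2500·(sin -3.0236 − sin -0.5236) = -5.4779
y' = -0.5 − -1.2500·(cos -3.0236 − cos -0.5236) = -2.8238

(-5.4779, -2.8238, -3.0236)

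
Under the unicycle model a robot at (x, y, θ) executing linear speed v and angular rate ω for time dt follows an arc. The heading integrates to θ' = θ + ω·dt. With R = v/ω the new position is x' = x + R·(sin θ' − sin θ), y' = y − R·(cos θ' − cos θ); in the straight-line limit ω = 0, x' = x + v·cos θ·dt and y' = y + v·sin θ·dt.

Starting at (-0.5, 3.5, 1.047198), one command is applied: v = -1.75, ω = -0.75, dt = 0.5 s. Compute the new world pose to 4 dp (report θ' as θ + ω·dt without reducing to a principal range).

(-1.0677, 2.8409, 0.6722)

θ' = 1.0472 + -0.75·0.5 = 0.6722
R = v/ω = -1.75/-0.75 = 2.3333
x' = -0.5 + 2.3333·(sin 0.6722 − sin 1.0472) = -1.0677
y' = 3.5 − 2.3333·(cos 0.6722 − cos 1.0472) = 2.8409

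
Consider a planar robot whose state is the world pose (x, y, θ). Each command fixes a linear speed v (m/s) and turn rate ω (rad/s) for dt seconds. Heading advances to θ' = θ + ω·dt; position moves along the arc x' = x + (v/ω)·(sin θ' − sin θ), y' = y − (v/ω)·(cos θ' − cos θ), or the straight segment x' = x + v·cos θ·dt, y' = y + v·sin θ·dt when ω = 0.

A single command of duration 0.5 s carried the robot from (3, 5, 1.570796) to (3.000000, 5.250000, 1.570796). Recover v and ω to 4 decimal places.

Δθ = 1.570796 − 1.570796 = 0.000000
ω = Δθ/dt = 0.000000/0.5 = 0.0000
ω = 0 → v = (Δx·cos θ + Δy·sin θ)/dt = 0.5000

v = 0.5000, ω = 0.0000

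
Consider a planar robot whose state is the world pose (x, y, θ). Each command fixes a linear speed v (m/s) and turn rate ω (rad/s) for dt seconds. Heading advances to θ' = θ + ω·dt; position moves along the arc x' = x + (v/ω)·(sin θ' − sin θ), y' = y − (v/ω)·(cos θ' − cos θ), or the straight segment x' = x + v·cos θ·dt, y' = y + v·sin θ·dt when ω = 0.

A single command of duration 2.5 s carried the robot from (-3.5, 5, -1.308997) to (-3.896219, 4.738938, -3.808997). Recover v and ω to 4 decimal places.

Δθ = -3.808997 − -1.308997 = -2.500000
ω = Δθ/dt = -2.500000/2.5 = -1.0000
R = Δx/(sin θ' − sin θ) = -0.2500
v = R·ω = -0.2500·-1.0000 = 0.2500

v = 0.2500, ω = -1.0000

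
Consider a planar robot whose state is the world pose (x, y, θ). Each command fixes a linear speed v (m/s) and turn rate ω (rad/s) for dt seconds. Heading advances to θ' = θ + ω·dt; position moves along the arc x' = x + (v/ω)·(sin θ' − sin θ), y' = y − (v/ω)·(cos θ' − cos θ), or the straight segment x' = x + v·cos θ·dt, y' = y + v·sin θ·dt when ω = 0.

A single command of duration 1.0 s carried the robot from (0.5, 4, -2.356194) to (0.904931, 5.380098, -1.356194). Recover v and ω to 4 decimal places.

v = -1.5000, ω = 1.0000

Δθ = -1.356194 − -2.356194 = 1.000000
ω = Δθ/dt = 1.000000/1.0 = 1.0000
R = −Δy/(cos θ' − cos θ) = -1.5000
v = R·ω = -1.5000·1.0000 = -1.5000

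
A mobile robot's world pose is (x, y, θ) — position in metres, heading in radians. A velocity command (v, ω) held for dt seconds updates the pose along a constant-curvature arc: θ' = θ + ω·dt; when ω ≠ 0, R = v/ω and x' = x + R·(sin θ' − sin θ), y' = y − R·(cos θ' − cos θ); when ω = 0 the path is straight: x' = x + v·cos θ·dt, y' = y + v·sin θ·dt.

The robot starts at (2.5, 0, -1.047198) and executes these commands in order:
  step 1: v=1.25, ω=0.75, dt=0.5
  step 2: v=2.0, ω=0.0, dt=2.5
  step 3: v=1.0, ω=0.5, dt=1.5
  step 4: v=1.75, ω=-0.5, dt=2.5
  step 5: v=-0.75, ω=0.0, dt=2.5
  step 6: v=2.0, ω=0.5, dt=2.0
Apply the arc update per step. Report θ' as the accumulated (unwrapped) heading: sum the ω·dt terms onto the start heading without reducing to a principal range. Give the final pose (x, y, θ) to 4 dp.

(13.9896, -6.8046, -0.1722)

step 1: θ'=-0.6722 (R=1.6667) → pose (2.9055, -0.4708, -0.6722)
step 2: θ'=-0.6722 (straight) → pose (6.8178, -3.5843, -0.6722)
step 3: θ'=0.0778 (R=2.0000) → pose (8.2187, -4.0133, 0.0778)
step 4: θ'=-1.1722 (R=-3.5000) → pose (11.7163, -6.1443, -1.1722)
step 5: θ'=-1.1722 (straight) → pose (10.9886, -4.4163, -1.1722)
step 6: θ'=-0.1722 (R=4.0000) → pose (13.9896, -6.8046, -0.1722)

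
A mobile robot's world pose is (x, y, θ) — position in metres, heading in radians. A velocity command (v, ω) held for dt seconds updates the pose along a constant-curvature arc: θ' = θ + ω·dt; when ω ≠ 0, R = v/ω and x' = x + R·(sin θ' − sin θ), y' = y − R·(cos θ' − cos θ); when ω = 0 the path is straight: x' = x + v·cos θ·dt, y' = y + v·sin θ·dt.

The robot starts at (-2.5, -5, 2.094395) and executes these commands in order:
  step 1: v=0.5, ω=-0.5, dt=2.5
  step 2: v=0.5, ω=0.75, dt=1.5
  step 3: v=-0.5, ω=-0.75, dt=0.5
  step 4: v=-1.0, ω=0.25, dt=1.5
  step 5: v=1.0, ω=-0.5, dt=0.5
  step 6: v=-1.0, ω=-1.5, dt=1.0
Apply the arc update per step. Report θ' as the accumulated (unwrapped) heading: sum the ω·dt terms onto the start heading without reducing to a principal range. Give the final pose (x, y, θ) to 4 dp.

step 1: θ'=0.8444 (R=-1.0000) → pose (-2.3815, -3.8358, 0.8444)
step 2: θ'=1.9694 (R=0.6667) → pose (-2.2655, -3.1343, 1.9694)
step 3: θ'=1.5944 (R=0.6667) → pose (-2.2134, -3.3773, 1.5944)
step 4: θ'=1.9694 (R=-4.0000) → pose (-1.9010, -4.8354, 1.9694)
step 5: θ'=1.7194 (R=-2.0000) → pose (-2.0357, -4.3553, 1.7194)
step 6: θ'=0.2194 (R=0.6667) → pose (-2.5500, -5.1047, 0.2194)

(-2.5500, -5.1047, 0.2194)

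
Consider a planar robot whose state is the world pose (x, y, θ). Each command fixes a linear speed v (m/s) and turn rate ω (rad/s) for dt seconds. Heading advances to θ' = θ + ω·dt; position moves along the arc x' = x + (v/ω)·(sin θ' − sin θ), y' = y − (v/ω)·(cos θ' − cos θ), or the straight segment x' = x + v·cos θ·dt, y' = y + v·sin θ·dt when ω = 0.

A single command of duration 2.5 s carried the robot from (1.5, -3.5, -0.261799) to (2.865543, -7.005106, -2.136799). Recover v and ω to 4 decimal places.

v = 1.7500, ω = -0.7500

Δθ = -2.136799 − -0.261799 = -1.875000
ω = Δθ/dt = -1.875000/2.5 = -0.7500
R = −Δy/(cos θ' − cos θ) = -2.3333
v = R·ω = -2.3333·-0.7500 = 1.7500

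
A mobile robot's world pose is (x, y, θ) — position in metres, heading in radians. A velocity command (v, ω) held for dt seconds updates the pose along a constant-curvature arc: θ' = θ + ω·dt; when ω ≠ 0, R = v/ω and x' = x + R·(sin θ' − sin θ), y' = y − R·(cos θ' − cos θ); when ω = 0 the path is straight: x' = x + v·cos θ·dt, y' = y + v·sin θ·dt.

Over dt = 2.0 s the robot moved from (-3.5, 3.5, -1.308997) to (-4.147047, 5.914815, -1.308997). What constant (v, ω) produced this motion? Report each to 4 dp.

v = -1.2500, ω = 0.0000

Δθ = -1.308997 − -1.308997 = 0.000000
ω = Δθ/dt = 0.000000/2.0 = 0.0000
ω = 0 → v = (Δx·cos θ + Δy·sin θ)/dt = -1.2500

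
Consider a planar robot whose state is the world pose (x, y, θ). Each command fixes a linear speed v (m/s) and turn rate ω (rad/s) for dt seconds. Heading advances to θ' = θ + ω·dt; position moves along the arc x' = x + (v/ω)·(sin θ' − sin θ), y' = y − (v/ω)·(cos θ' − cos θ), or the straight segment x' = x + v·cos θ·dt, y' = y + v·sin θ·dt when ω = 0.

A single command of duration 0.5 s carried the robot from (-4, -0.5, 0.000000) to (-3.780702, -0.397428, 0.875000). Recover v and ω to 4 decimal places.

Δθ = 0.875000 − 0.000000 = 0.875000
ω = Δθ/dt = 0.875000/0.5 = 1.7500
R = Δx/(sin θ' − sin θ) = 0.2857
v = R·ω = 0.2857·1.7500 = 0.5000

v = 0.5000, ω = 1.7500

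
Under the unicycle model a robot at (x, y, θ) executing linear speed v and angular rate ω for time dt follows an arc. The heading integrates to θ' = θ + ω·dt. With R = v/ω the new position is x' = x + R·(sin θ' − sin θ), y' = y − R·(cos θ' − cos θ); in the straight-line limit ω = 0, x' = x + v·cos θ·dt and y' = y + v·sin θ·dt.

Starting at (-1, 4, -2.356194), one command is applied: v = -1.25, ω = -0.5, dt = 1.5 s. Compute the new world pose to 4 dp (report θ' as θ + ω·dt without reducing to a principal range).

θ' = -2.3562 + -0.5·1.5 = -3.1062
R = v/ω = -1.25/-0.5 = 2.5000
x' = -1 + 2.5000·(sin -3.1062 − sin -2.3562) = 0.6793
y' = 4 − 2.5000·(cos -3.1062 − cos -2.3562) = 4.7307

(0.6793, 4.7307, -3.1062)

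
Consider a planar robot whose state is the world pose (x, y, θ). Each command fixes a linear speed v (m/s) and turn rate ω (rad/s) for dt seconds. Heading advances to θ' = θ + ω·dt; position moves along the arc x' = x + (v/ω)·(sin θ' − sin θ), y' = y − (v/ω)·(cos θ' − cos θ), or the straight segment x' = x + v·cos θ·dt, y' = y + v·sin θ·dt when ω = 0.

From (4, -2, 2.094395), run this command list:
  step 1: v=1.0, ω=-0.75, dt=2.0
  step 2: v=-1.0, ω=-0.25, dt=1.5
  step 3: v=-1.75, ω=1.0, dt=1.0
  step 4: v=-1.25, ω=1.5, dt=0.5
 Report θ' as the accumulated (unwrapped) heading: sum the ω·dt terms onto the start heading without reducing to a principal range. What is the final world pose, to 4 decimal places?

step 1: θ'=0.5944 (R=-1.3333) → pose (4.4080, -0.2287, 0.5944)
step 2: θ'=0.2194 (R=4.0000) → pose (3.0385, -0.8189, 0.2194)
step 3: θ'=1.2194 (R=-1.7500) → pose (1.7764, -1.9245, 1.2194)
step 4: θ'=1.9694 (R=-0.8333) → pose (1.7908, -2.5348, 1.9694)

(1.7908, -2.5348, 1.9694)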